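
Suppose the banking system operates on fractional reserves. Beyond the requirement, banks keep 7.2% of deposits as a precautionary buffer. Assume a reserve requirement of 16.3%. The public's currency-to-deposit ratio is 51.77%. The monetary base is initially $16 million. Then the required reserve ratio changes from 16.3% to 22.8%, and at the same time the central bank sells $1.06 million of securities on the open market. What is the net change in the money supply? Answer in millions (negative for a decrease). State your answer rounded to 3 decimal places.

-4.532 million

Before: m₁ = (1 + 0.5177) / (0.163 + 0.072 + 0.5177) ≈ 2.016341, MB₁ = 16, so M₁ = 2.016341 × 16 ≈ 32.2615 million.
After: m₂ = (1 + 0.5177) / (0.228 + 0.072 + 0.5177) ≈ 1.856060, MB₂ = 16 − 1.06 = 14.94, so M₂ = 1.856060 × 14.94 ≈ 27.7295 million.
ΔM = M₂ − M₁ = 27.7295 − 32.2615 = -4.532 million.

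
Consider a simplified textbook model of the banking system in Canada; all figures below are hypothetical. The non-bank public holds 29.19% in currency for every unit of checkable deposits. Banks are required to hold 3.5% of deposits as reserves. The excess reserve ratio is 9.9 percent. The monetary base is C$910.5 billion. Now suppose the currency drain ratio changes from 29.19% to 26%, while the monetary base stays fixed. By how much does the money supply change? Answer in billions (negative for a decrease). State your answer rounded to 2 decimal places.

Initially m₁ = (1 + 0.2919) / (0.035 + 0.099 + 0.2919) ≈ 3.033341, so M₁ = 3.033341 × 910.5 ≈ 2761.857 billion.
After the change m₂ = (1 + 0.26) / (0.035 + 0.099 + 0.26) ≈ 3.197970, so M₂ = 3.197970 × 910.5 ≈ 2911.7517 billion.
ΔM = M₂ − M₁ = 2911.7517 − 2761.857 = 149.8947 billion.

C$149.89 billion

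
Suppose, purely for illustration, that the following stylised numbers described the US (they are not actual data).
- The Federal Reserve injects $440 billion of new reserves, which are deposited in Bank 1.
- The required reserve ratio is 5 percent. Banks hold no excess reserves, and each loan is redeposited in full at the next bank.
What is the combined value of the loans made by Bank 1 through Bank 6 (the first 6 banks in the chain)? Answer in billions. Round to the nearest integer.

$2215 billion

Bank i lends (1 − rr)^i of the original deposit: Bank 1 lends 440·0.9500 = 418.0000, Bank 2 lends 440·0.9500² = 397.1000, and so on.
Summing a geometric series: total = 440·[0.9500·(1 − 0.9500^6) / (1 − 0.9500)] ≈ 2214.6318 billion.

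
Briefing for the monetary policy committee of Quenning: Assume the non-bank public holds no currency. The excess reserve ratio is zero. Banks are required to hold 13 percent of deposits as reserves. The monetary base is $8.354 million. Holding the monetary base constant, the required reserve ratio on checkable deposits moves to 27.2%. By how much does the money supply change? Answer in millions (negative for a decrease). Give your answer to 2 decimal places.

-33.55 million

Initially m₁ = 1 / (0.13) ≈ 7.6923, so M₁ = 7.6923 × 8.354 ≈ 64.2615 million.
After the change m₂ = 1 / (0.272) ≈ 3.6765, so M₂ = 3.6765 × 8.354 ≈ 30.7135 million.
ΔM = M₂ − M₁ = 30.7135 − 64.2615 = -33.548 million.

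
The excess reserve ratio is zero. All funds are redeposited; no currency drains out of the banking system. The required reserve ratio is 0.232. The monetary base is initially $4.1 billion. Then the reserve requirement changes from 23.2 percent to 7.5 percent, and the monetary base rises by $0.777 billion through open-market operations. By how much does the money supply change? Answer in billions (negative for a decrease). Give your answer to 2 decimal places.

Before: m₁ = 1 / (0.232) ≈ 4.3103, MB₁ = 4.1, so M₁ = 4.3103 × 4.1 ≈ 17.6722 billion.
After: m₂ = 1 / (0.075) ≈ 13.3333, MB₂ = 4.1 + 0.777 = 4.877, so M₂ = 13.3333 × 4.877 ≈ 65.0265 billion.
ΔM = M₂ − M₁ = 65.0265 − 17.6722 = 47.3543 billion.

$47.35 billion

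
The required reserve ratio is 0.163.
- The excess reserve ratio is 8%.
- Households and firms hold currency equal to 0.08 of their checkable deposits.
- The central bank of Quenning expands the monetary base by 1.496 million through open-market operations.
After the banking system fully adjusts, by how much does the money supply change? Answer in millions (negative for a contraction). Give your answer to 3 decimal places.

5.002 million

The money multiplier is m = (1 + c) / (rr + e + c) = (1 + 0.08) / (0.163 + 0.08 + 0.08) ≈ 3.34365.
The purchase adds 1.496 million of base, so ΔM = m × ΔMB = 3.34365 × (+1.496) ≈ 5.0021 million.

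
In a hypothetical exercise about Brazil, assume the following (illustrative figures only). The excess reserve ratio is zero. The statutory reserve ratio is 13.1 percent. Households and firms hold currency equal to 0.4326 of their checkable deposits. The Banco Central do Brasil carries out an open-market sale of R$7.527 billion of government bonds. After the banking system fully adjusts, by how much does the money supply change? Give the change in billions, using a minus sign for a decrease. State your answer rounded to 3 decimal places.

-19.133 billion

The money multiplier is m = (1 + c) / (rr + c) = (1 + 0.4326) / (0.131 + 0.4326) ≈ 2.54187.
The sale removes 7.527 billion of base, so ΔM = m × ΔMB = 2.54187 × (−7.527) ≈ -19.1327 billion.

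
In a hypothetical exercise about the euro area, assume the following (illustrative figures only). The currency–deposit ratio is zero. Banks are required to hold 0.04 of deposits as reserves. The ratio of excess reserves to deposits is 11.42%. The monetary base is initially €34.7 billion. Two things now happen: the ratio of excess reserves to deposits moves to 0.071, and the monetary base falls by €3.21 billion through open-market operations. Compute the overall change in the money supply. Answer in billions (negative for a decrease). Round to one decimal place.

Before: m₁ = 1 / (0.04 + 0.1142) ≈ 6.4851, MB₁ = 34.7, so M₁ = 6.4851 × 34.7 ≈ 225.033 billion.
After: m₂ = 1 / (0.04 + 0.071) ≈ 9.0090, MB₂ = 34.7 − 3.21 = 31.49, so M₂ = 9.0090 × 31.49 ≈ 283.6934 billion.
ΔM = M₂ − M₁ = 283.6934 − 225.033 = 58.6604 billion.

€58.7 billion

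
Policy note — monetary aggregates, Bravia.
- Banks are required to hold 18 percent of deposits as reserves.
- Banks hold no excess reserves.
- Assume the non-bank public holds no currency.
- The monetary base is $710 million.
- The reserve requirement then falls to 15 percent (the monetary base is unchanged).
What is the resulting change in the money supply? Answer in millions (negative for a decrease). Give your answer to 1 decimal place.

Initially m₁ = 1 / (0.18) ≈ 5.55556, so M₁ = 5.55556 × 710 = 3944.4476 million.
After the change m₂ = 1 / (0.15) ≈ 6.66667, so M₂ = 6.66667 × 710 = 4733.3357 million.
ΔM = M₂ − M₁ = 4733.3357 − 3944.4476 = 788.8881 million.

$788.9 million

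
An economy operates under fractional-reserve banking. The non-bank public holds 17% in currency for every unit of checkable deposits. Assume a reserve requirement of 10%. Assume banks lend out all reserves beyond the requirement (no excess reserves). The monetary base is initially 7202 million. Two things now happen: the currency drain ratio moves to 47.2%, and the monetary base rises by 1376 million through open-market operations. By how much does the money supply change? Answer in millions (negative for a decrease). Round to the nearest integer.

Before: m₁ = (1 + 0.17) / (0.1 + 0.17) ≈ 4.33333, MB₁ = 7202, so M₁ = 4.33333 × 7202 ≈ 31208.6427 million.
After: m₂ = (1 + 0.472) / (0.1 + 0.472) ≈ 2.57343, MB₂ = 7202 + 1376 = 8578, so M₂ = 2.57343 × 8578 ≈ 22074.8825 million.
ΔM = M₂ − M₁ = 22074.8825 − 31208.6427 = -9133.7602 million.

-9134 million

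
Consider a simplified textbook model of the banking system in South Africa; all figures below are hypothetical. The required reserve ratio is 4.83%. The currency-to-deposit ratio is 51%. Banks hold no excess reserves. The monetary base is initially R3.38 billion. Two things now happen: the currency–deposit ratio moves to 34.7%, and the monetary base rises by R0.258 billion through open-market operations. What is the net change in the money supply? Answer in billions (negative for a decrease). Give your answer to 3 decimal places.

R3.255 billion

Before: m₁ = (1 + 0.51) / (0.0483 + 0.51) ≈ 2.70464, MB₁ = 3.38, so M₁ = 2.70464 × 3.38 ≈ 9.1417 billion.
After: m₂ = (1 + 0.347) / (0.0483 + 0.347) ≈ 3.40754, MB₂ = 3.38 + 0.258 = 3.638, so M₂ = 3.40754 × 3.638 ≈ 12.3966 billion.
ΔM = M₂ − M₁ = 12.3966 − 9.1417 = 3.2549 billion.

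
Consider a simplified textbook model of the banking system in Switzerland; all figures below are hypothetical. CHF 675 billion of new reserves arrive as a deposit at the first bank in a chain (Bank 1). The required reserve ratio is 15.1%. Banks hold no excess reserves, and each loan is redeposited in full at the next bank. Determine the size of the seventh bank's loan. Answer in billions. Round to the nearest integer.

CHF 215 billion

Each bank lends a fraction (1 − rr) = 0.8490 of the deposit it receives, so Bank 7 receives 675·0.8490^6 and lends 675·0.8490^7 ≈ 214.6138 billion.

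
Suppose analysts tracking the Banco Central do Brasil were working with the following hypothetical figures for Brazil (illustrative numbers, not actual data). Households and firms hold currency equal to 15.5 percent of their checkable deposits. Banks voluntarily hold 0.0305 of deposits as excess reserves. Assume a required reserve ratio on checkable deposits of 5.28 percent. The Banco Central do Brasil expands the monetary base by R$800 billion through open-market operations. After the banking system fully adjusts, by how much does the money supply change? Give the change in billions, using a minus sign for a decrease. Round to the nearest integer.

The money multiplier is m = (1 + c) / (rr + e + c) = (1 + 0.155) / (0.0528 + 0.0305 + 0.155) ≈ 4.8468.
The purchase adds 800 billion of base, so ΔM = m × ΔMB = 4.8468 × (+800) = 3877.44 billion.

R$3877 billion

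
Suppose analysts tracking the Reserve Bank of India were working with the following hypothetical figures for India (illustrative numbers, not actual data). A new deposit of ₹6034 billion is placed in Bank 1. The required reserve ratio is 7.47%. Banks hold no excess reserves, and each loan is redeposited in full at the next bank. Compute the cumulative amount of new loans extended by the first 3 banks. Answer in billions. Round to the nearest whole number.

Bank i lends (1 − rr)^i of the original deposit: Bank 1 lends 6034·0.9253 = 5583.2602, Bank 2 lends 6034·0.9253² ≈ 5166.1907, and so on.
Summing a geometric series: total = 6034·[0.9253·(1 − 0.9253^3) / (1 − 0.9253)] ≈ 15529.7271 billion.

₹15530 billion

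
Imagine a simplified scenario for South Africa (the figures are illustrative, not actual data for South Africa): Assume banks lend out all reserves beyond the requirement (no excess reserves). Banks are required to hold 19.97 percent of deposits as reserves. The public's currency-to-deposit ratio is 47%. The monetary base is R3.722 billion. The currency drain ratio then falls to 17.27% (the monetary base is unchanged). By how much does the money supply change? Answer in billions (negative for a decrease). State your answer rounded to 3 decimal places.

R3.551 billion

Initially m₁ = (1 + 0.47) / (0.1997 + 0.47) ≈ 2.19501, so M₁ = 2.19501 × 3.722 ≈ 8.1698 billion.
After the change m₂ = (1 + 0.1727) / (0.1997 + 0.1727) ≈ 3.14903, so M₂ = 3.14903 × 3.722 ≈ 11.7207 billion.
ΔM = M₂ − M₁ = 11.7207 − 8.1698 = 3.5509 billion.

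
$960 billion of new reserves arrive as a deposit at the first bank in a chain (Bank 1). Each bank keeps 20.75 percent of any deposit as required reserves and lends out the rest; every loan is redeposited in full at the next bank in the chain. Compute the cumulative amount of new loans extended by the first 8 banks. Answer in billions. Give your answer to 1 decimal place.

$3096.0 billion

Bank i lends (1 − rr)^i of the original deposit: Bank 1 lends 960·0.7925 = 760.8000, Bank 2 lends 960·0.7925² = 602.9340, and so on.
Summing a geometric series: total = 960·[0.7925·(1 − 0.7925^8) / (1 − 0.7925)] ≈ 3096.0180 billion.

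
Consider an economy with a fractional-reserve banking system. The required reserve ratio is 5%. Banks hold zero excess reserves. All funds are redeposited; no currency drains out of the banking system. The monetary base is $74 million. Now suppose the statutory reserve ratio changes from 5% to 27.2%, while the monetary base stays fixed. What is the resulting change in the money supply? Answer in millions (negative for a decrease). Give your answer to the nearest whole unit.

-1208 million

Initially m₁ = 1 / (0.05) = 20, so M₁ = 20 × 74 = 1480 million.
After the change m₂ = 1 / (0.272) ≈ 3.6765, so M₂ = 3.6765 × 74 = 272.061 million.
ΔM = M₂ − M₁ = 272.061 − 1480 = -1207.939 million.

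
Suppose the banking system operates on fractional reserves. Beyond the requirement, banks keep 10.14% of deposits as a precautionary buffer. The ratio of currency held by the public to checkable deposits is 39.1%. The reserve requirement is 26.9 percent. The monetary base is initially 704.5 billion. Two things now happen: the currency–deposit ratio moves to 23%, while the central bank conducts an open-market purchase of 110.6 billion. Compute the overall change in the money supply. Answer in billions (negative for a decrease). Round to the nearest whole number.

383 billion

Before: m₁ = (1 + 0.391) / (0.269 + 0.1014 + 0.391) ≈ 1.8269, MB₁ = 704.5, so M₁ = 1.8269 × 704.5 ≈ 1287.0511 billion.
After: m₂ = (1 + 0.23) / (0.269 + 0.1014 + 0.23) ≈ 2.0486, MB₂ = 704.5 + 110.6 = 815.1, so M₂ = 2.0486 × 815.1 ≈ 1669.8139 billion.
ΔM = M₂ − M₁ = 1669.8139 − 1287.0511 = 382.7628 billion.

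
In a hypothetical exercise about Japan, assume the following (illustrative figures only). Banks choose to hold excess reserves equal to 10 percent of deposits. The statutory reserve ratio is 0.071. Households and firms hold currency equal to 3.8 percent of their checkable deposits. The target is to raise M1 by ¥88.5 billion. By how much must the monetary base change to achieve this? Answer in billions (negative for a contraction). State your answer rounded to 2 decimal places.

The money multiplier is m = (1 + c) / (rr + e + c) = (1 + 0.038) / (0.071 + 0.1 + 0.038) ≈ 4.96651.
ΔMB = ΔM / m = (+88.5) / 4.96651 ≈ 17.8194 billion.

¥17.82 billion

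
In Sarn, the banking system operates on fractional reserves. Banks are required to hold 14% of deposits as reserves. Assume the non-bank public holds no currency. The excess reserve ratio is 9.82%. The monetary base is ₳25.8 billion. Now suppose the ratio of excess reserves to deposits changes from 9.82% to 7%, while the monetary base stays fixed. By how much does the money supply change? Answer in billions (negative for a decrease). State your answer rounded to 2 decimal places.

Initially m₁ = 1 / (0.14 + 0.0982) ≈ 4.19815, so M₁ = 4.19815 × 25.8 ≈ 108.3123 billion.
After the change m₂ = 1 / (0.14 + 0.07) ≈ 4.76190, so M₂ = 4.76190 × 25.8 ≈ 122.857 billion.
ΔM = M₂ − M₁ = 122.857 − 108.3123 = 14.5447 billion.

₳14.54 billion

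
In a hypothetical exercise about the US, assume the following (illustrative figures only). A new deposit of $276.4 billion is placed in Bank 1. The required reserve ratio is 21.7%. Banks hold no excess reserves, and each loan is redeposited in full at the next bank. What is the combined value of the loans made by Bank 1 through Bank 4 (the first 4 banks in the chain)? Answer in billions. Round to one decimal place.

$622.5 billion

Bank i lends (1 − rr)^i of the original deposit: Bank 1 lends 276.4·0.7830 = 216.4212, Bank 2 lends 276.4·0.7830² ≈ 169.4578, and so on.
Summing a geometric series: total = 276.4·[0.7830·(1 − 0.7830^4) / (1 − 0.7830)] ≈ 622.4572 billion.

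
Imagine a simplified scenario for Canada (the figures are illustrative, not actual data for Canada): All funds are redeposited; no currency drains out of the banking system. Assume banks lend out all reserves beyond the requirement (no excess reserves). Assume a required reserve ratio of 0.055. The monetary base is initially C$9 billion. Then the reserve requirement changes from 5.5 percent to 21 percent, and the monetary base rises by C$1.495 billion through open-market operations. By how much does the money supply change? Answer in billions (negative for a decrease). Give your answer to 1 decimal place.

Before: m₁ = 1 / (0.055) ≈ 18.1818, MB₁ = 9, so M₁ = 18.1818 × 9 = 163.6362 billion.
After: m₂ = 1 / (0.21) ≈ 4.7619, MB₂ = 9 + 1.495 = 10.495, so M₂ = 4.7619 × 10.495 ≈ 49.9761 billion.
ΔM = M₂ − M₁ = 49.9761 − 163.6362 = -113.6601 billion.

-113.7 billion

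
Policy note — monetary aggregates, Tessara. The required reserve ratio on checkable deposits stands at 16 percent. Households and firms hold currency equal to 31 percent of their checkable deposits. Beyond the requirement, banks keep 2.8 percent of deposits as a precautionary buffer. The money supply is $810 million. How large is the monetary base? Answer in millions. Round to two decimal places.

$307.92 million

The money multiplier is m = (1 + c) / (rr + e + c) = (1 + 0.31) / (0.16 + 0.028 + 0.31) ≈ 2.630522.
MB = M / m = 810 / 2.630522 ≈ 307.9237 million.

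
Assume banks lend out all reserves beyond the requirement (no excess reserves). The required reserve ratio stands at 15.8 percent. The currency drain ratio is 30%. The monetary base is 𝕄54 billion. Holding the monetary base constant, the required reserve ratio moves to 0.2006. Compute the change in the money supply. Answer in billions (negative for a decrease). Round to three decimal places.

-13.043 billion

Initially m₁ = (1 + 0.3) / (0.158 + 0.3) ≈ 2.838428, so M₁ = 2.838428 × 54 ≈ 153.2751 billion.
After the change m₂ = (1 + 0.3) / (0.2006 + 0.3) ≈ 2.596884, so M₂ = 2.596884 × 54 ≈ 140.2317 billion.
ΔM = M₂ − M₁ = 140.2317 − 153.2751 = -13.0434 billion.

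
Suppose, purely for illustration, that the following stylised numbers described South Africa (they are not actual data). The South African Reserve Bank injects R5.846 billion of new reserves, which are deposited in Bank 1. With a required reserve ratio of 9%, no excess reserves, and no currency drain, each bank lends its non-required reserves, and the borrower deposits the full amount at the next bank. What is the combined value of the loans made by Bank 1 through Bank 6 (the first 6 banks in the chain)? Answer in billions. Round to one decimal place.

Bank i lends (1 − rr)^i of the original deposit: Bank 1 lends 5.846·0.9100 ≈ 5.3199, Bank 2 lends 5.846·0.9100² ≈ 4.8411, and so on.
Summing a geometric series: total = 5.846·[0.9100·(1 − 0.9100^6) / (1 − 0.9100)] ≈ 25.5431 billion.

R25.5 billion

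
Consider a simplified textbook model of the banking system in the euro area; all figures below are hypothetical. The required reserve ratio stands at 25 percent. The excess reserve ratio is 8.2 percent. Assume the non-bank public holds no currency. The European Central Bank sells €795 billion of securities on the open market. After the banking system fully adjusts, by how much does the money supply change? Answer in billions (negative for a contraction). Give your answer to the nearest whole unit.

The money multiplier is m = 1 / (rr + e) = 1 / (0.25 + 0.082) ≈ 3.0120.
The sale removes 795 billion of base, so ΔM = m × ΔMB = 3.0120 × (−795) = -2394.54 billion.

-2395 billion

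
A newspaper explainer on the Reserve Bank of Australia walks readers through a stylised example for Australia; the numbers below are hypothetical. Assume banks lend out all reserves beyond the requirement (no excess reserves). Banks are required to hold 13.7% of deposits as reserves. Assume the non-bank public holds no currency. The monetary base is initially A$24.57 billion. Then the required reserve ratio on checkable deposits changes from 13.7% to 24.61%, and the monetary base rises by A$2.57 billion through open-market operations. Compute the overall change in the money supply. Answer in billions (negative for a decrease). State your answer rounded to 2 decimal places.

-69.06 billion

Before: m₁ = 1 / (0.137) ≈ 7.29927, MB₁ = 24.57, so M₁ = 7.29927 × 24.57 ≈ 179.3431 billion.
After: m₂ = 1 / (0.2461) ≈ 4.06339, MB₂ = 24.57 + 2.57 = 27.14, so M₂ = 4.06339 × 27.14 ≈ 110.2804 billion.
ΔM = M₂ − M₁ = 110.2804 − 179.3431 = -69.0627 billion.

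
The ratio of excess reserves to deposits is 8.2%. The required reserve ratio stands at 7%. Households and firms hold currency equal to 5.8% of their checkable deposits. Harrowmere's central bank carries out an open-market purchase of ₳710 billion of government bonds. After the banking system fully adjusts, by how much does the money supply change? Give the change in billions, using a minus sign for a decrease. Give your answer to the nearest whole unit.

₳3577 billion

The money multiplier is m = (1 + c) / (rr + e + c) = (1 + 0.058) / (0.07 + 0.082 + 0.058) ≈ 5.0381.
The purchase adds 710 billion of base, so ΔM = m × ΔMB = 5.0381 × (+710) = 3577.051 billion.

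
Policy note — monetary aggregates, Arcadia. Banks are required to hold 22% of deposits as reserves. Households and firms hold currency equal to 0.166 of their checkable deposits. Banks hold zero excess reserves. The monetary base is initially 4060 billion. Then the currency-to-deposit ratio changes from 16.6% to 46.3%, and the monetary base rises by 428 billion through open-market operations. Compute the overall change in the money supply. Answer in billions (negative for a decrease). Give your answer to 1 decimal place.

-2650.8 billion

Before: m₁ = (1 + 0.166) / (0.22 + 0.166) ≈ 3.020725, MB₁ = 4060, so M₁ = 3.020725 × 4060 = 12264.1435 billion.
After: m₂ = (1 + 0.463) / (0.22 + 0.463) ≈ 2.142020, MB₂ = 4060 + 428 = 4488, so M₂ = 2.142020 × 4488 ≈ 9613.3858 billion.
ΔM = M₂ − M₁ = 9613.3858 − 12264.1435 = -2650.7577 billion.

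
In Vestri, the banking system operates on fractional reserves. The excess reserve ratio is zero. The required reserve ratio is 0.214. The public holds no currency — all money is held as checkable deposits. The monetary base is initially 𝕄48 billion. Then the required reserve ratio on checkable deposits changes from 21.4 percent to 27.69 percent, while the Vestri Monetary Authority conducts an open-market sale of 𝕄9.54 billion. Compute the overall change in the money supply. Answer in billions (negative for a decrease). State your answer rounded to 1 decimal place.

-85.4 billion

Before: m₁ = 1 / (0.214) ≈ 4.6729, MB₁ = 48, so M₁ = 4.6729 × 48 = 224.2992 billion.
After: m₂ = 1 / (0.2769) ≈ 3.6114, MB₂ = 48 − 9.54 = 38.46, so M₂ = 3.6114 × 38.46 ≈ 138.8944 billion.
ΔM = M₂ − M₁ = 138.8944 − 224.2992 = -85.4048 billion.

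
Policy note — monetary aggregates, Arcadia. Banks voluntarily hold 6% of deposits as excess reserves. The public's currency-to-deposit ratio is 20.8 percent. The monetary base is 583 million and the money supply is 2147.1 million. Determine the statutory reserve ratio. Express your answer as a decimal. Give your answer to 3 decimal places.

0.060

Using m = M/MB = 2147.1/583 ≈ 3.682847. Since m = (1 + c)/(c + rr + e), the denominator satisfies c + rr + e = (1 + c)/m = (1 + 0.208) / 3.682847 ≈ 0.328007.
With c = 0.208 and e = 0.06, the statutory reserve ratio is 0.328007 − 0.208 − 0.06 = 0.060007.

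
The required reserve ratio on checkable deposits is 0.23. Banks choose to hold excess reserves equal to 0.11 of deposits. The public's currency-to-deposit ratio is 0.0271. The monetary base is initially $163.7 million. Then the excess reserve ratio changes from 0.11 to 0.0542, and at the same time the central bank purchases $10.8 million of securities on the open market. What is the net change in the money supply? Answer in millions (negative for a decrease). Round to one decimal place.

Before: m₁ = (1 + 0.0271) / (0.23 + 0.11 + 0.0271) ≈ 2.79788, MB₁ = 163.7, so M₁ = 2.79788 × 163.7 ≈ 458.013 million.
After: m₂ = (1 + 0.0271) / (0.23 + 0.0542 + 0.0271) ≈ 3.29939, MB₂ = 163.7 + 10.8 = 174.5, so M₂ = 3.29939 × 174.5 ≈ 575.7436 million.
ΔM = M₂ − M₁ = 575.7436 − 458.013 = 117.7306 million.

$117.7 million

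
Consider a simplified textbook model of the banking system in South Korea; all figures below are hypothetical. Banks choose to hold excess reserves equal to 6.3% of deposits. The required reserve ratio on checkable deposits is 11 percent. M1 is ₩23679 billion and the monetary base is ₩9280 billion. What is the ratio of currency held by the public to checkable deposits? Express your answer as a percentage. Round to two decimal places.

Using m = M/MB = 23679/9280 ≈ 2.551616. From m = (1 + c)/(c + rr + e), rearranging gives 1 + c = m·(c + rr + e), so c·(1 − m) = m·(rr + e) − 1.
Hence c = [m·(rr + e) − 1]/(1 − m) = [2.551616 × (0.11 + 0.063) − 1] / (1 − 2.551616) ≈ 0.359993.

36.00%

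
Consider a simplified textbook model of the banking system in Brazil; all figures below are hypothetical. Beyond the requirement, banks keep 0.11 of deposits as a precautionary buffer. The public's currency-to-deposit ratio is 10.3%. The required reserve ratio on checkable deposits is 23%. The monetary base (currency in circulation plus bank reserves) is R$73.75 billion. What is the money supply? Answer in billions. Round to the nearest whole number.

R$184 billion

The money multiplier is m = (1 + c) / (rr + e + c) = (1 + 0.103) / (0.23 + 0.11 + 0.103) ≈ 2.4898.
So M = m × MB = 2.4898 × 73.75 ≈ 183.6227 billion.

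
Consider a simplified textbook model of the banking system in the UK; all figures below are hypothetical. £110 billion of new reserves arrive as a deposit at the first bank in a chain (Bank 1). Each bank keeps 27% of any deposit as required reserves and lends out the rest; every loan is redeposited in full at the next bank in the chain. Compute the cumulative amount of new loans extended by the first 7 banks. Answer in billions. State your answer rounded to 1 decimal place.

Bank i lends (1 − rr)^i of the original deposit: Bank 1 lends 110·0.7300 = 80.3000, Bank 2 lends 110·0.7300² = 58.6190, and so on.
Summing a geometric series: total = 110·[0.7300·(1 − 0.7300^7) / (1 − 0.7300)] ≈ 264.5516 billion.

£264.6 billion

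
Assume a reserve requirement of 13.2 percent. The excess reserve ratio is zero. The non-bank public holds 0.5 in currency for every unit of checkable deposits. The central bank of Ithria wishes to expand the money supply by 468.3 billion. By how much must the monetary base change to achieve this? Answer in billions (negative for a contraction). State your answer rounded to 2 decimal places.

The money multiplier is m = (1 + c) / (rr + c) = (1 + 0.5) / (0.132 + 0.5) ≈ 2.373418.
ΔMB = ΔM / m = (+468.3) / 2.373418 ≈ 197.3104 billion.

197.31 billion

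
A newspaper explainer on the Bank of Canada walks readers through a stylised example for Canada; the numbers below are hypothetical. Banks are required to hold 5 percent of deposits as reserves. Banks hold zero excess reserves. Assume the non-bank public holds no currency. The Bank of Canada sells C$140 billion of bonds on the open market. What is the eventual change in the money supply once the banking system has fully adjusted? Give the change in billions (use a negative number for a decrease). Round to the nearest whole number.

-2800 billion

The simple money multiplier is m = 1/rr = 1/0.05 = 20.
An open-market sale reduces the monetary base by 140 billion, so ΔM = m × ΔMB = 20 × (−140) = -2800 billion.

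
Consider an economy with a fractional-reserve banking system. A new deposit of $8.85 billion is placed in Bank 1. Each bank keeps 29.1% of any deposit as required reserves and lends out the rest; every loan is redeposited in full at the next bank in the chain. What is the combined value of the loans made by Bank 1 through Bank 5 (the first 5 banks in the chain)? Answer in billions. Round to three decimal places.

$17.699 billion

Bank i lends (1 − rr)^i of the original deposit: Bank 1 lends 8.85·0.7090 ≈ 6.2747, Bank 2 lends 8.85·0.7090² ≈ 4.4487, and so on.
Summing a geometric series: total = 8.85·[0.7090·(1 − 0.7090^5) / (1 − 0.7090)] ≈ 17.6993 billion.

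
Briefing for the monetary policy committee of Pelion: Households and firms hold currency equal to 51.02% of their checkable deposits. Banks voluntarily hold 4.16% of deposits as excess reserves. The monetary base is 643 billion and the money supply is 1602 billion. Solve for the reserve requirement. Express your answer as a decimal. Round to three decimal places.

0.054

Using m = M/MB = 1602/643 ≈ 2.491446. Since m = (1 + c)/(c + rr + e), the denominator satisfies c + rr + e = (1 + c)/m = (1 + 0.5102) / 2.491446 ≈ 0.606154.
With c = 0.5102 and e = 0.0416, the reserve requirement is 0.606154 − 0.5102 − 0.0416 = 0.054354.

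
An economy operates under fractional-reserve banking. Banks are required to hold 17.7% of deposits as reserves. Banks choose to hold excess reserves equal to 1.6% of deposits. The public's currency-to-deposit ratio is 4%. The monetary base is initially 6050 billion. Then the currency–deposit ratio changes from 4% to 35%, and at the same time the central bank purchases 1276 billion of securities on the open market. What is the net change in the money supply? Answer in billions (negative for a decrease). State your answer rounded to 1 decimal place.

Before: m₁ = (1 + 0.04) / (0.177 + 0.016 + 0.04) ≈ 4.463519, MB₁ = 6050, so M₁ = 4.463519 × 6050 ≈ 27004.2899 billion.
After: m₂ = (1 + 0.35) / (0.177 + 0.016 + 0.35) ≈ 2.486188, MB₂ = 6050 + 1276 = 7326, so M₂ = 2.486188 × 7326 ≈ 18213.8133 billion.
ΔM = M₂ − M₁ = 18213.8133 − 27004.2899 = -8790.4766 billion.

-8790.5 billion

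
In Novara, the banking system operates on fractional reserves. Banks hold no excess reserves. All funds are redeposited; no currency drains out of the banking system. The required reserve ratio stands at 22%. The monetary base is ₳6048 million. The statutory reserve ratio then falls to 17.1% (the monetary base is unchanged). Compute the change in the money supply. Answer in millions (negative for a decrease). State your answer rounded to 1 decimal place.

₳7877.5 million

Initially m₁ = 1 / (0.22) ≈ 4.545455, so M₁ = 4.545455 × 6048 ≈ 27490.9118 million.
After the change m₂ = 1 / (0.171) ≈ 5.847953, so M₂ = 5.847953 × 6048 ≈ 35368.4197 million.
ΔM = M₂ − M₁ = 35368.4197 − 27490.9118 = 7877.5079 million.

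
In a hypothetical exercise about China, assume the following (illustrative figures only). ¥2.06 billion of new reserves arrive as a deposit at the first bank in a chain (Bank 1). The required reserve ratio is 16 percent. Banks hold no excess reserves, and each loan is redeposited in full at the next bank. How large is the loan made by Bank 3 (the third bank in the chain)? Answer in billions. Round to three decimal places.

Each bank lends a fraction (1 − rr) = 0.8400 of the deposit it receives, so Bank 3 receives 2.06·0.8400^2 and lends 2.06·0.8400^3 ≈ 1.2210 billion.

¥1.221 billion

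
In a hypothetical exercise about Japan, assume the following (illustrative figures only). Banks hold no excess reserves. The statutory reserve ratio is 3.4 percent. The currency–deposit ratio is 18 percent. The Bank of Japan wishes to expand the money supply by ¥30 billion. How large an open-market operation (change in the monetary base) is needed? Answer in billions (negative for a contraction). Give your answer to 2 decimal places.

¥5.44 billion

The money multiplier is m = (1 + c) / (rr + c) = (1 + 0.18) / (0.034 + 0.18) ≈ 5.51402.
ΔMB = ΔM / m = (+30) / 5.51402 ≈ 5.4407 billion.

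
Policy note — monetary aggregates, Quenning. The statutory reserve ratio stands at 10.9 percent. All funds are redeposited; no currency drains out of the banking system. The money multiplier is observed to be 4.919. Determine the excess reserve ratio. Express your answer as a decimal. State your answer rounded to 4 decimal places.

Using m = 4.919. Since m = (1 + c)/(c + rr + e), the denominator satisfies c + rr + e = (1 + c)/m = (1 + 0) / 4.919 ≈ 0.203293.
With c = 0 and rr = 0.109, the excess reserve ratio is 0.203293 − 0 − 0.109 = 0.094293.

0.0943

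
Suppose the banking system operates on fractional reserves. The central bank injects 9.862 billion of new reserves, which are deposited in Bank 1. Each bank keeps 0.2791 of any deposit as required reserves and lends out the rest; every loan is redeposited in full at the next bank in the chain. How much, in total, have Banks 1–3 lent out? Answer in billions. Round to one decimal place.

Bank i lends (1 − rr)^i of the original deposit: Bank 1 lends 9.862·0.7209 ≈ 7.1095, Bank 2 lends 9.862·0.7209² ≈ 5.1252, and so on.
Summing a geometric series: total = 9.862·[0.7209·(1 − 0.7209^3) / (1 − 0.7209)] ≈ 15.9296 billion.

15.9 billion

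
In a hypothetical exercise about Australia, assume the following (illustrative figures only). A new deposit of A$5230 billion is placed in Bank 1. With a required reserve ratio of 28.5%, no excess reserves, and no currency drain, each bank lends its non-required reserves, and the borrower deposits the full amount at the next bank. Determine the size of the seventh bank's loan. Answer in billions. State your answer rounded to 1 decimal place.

Each bank lends a fraction (1 − rr) = 0.7150 of the deposit it receives, so Bank 7 receives 5230·0.7150^6 and lends 5230·0.7150^7 ≈ 499.6248 billion.

A$499.6 billion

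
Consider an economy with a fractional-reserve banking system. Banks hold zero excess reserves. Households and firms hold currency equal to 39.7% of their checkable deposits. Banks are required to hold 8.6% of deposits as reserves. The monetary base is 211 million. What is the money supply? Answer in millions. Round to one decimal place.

610.3 million

The money multiplier is m = (1 + c) / (rr + c) = (1 + 0.397) / (0.086 + 0.397) ≈ 2.89234.
So M = m × MB = 2.89234 × 211 ≈ 610.2837 million.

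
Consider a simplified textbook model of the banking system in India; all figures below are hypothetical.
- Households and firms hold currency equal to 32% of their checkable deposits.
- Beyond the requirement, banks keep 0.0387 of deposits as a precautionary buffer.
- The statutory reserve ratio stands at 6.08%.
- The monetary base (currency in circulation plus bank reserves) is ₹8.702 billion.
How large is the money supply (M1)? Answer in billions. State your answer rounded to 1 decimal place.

₹27.4 billion

The money multiplier is m = (1 + c) / (rr + e + c) = (1 + 0.32) / (0.0608 + 0.0387 + 0.32) ≈ 3.1466.
So M = m × MB = 3.1466 × 8.702 ≈ 27.3817 billion.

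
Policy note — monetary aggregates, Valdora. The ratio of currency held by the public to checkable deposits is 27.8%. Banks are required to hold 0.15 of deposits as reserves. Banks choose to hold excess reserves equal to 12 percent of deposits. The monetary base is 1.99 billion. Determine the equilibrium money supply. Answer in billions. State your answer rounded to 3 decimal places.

4.641 billion

The money multiplier is m = (1 + c) / (rr + e + c) = (1 + 0.278) / (0.15 + 0.12 + 0.278) ≈ 2.33212.
So M = m × MB = 2.33212 × 1.99 ≈ 4.6409 billion.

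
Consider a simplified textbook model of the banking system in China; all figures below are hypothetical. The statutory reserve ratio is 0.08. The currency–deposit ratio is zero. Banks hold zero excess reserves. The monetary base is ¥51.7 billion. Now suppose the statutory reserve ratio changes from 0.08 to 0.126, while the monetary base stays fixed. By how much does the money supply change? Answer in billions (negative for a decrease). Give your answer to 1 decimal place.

Initially m₁ = 1 / (0.08) = 12.5, so M₁ = 12.5 × 51.7 = 646.25 billion.
After the change m₂ = 1 / (0.126) ≈ 7.9365, so M₂ = 7.9365 × 51.7 ≈ 410.317 billion.
ΔM = M₂ − M₁ = 410.317 − 646.25 = -235.933 billion.

-235.9 billion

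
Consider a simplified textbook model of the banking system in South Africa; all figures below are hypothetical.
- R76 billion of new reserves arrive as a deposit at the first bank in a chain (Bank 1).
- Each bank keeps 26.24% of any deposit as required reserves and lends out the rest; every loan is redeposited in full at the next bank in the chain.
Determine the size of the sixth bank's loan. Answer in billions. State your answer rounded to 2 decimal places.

Each bank lends a fraction (1 − rr) = 0.7376 of the deposit it receives, so Bank 6 receives 76·0.7376^5 and lends 76·0.7376^6 ≈ 12.2388 billion.

R12.24 billion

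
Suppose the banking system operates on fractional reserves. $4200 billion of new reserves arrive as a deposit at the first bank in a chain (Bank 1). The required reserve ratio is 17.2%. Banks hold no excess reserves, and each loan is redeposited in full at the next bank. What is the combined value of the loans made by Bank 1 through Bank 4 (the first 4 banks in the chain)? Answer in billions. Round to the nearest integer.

$10715 billion

Bank i lends (1 − rr)^i of the original deposit: Bank 1 lends 4200·0.8280 = 3477.6000, Bank 2 lends 4200·0.8280² = 2879.4528, and so on.
Summing a geometric series: total = 4200·[0.8280·(1 − 0.8280^4) / (1 − 0.8280)] ≈ 10715.3465 billion.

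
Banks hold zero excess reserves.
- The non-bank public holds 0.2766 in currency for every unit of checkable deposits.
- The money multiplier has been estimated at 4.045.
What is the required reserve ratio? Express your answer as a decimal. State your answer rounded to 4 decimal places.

0.0390

Using m = 4.045. Since m = (1 + c)/(c + rr + e), the denominator satisfies c + rr + e = (1 + c)/m = (1 + 0.2766) / 4.045 ≈ 0.315600.
With c = 0.2766 and e = 0, the required reserve ratio is 0.315600 − 0.2766 − 0 = 0.039.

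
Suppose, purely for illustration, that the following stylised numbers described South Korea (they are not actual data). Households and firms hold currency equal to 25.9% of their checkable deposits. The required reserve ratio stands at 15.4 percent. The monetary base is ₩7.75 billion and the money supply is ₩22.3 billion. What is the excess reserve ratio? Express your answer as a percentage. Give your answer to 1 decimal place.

2.5%

Using m = M/MB = 22.3/7.75 ≈ 2.877419. Since m = (1 + c)/(c + rr + e), the denominator satisfies c + rr + e = (1 + c)/m = (1 + 0.259) / 2.877419 ≈ 0.437545.
With c = 0.259 and rr = 0.154, the excess reserve ratio is 0.437545 − 0.259 − 0.154 = 0.024545.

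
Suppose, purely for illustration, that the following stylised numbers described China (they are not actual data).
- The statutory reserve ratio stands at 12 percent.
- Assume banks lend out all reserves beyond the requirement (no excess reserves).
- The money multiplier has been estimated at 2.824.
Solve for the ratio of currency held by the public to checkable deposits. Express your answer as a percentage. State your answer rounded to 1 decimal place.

Using m = 2.824. From m = (1 + c)/(c + rr + e), rearranging gives 1 + c = m·(c + rr + e), so c·(1 − m) = m·(rr + e) − 1.
Hence c = [m·(rr + e) − 1]/(1 − m) = [2.824 × (0.12 + 0) − 1] / (1 − 2.824) ≈ 0.362456.

36.2%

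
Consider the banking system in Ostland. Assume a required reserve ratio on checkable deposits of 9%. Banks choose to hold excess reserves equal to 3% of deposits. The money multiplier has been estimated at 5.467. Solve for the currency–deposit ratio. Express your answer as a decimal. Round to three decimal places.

Using m = 5.467. From m = (1 + c)/(c + rr + e), rearranging gives 1 + c = m·(c + rr + e), so c·(1 − m) = m·(rr + e) − 1.
Hence c = [m·(rr + e) − 1]/(1 − m) = [5.467 × (0.09 + 0.03) − 1] / (1 − 5.467) ≈ 0.077000.

0.077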